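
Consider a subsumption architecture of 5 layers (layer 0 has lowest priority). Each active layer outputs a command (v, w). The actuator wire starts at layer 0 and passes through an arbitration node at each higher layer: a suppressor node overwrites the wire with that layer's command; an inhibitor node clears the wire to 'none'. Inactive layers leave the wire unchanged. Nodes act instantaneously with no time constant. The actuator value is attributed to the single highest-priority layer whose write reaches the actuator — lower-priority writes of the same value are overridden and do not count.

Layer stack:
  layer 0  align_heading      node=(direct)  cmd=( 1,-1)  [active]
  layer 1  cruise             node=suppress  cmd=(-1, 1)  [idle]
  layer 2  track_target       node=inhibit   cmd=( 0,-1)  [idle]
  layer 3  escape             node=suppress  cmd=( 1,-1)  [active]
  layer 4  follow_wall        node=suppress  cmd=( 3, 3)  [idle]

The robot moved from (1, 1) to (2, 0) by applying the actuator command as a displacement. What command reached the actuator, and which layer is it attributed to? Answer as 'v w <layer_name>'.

1 -1 escape

displacement = (2, 0) − (1, 1) = (1, -1)
[0] align_heading on; wire := (1, -1)
[1] cruise off; pass (1, -1)
[2] track_target off; pass (1, -1)
[3] escape on (suppress); wire := (1, -1)
[4] follow_wall off; pass (1, -1)
output (1, -1) — from layer 3 (escape)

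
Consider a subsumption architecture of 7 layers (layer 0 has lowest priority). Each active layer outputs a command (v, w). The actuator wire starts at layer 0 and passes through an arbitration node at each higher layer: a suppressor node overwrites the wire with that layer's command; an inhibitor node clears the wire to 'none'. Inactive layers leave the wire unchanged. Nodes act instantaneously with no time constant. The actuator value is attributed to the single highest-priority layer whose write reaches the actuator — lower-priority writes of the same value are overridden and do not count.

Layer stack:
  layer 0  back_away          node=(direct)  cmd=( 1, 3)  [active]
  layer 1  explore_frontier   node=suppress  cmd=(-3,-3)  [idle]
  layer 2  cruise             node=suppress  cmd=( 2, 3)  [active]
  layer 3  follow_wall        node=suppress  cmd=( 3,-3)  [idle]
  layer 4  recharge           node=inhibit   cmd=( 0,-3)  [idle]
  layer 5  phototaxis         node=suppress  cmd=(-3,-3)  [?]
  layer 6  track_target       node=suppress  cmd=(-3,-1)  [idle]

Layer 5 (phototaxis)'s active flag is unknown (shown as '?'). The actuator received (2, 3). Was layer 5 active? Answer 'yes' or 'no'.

If layer 5 is active=yes:
  actuator would be (-3, -3)
If layer 5 is active=no:
  actuator would be (2, 3)
Observed (2, 3), so layer 5 was idle.

no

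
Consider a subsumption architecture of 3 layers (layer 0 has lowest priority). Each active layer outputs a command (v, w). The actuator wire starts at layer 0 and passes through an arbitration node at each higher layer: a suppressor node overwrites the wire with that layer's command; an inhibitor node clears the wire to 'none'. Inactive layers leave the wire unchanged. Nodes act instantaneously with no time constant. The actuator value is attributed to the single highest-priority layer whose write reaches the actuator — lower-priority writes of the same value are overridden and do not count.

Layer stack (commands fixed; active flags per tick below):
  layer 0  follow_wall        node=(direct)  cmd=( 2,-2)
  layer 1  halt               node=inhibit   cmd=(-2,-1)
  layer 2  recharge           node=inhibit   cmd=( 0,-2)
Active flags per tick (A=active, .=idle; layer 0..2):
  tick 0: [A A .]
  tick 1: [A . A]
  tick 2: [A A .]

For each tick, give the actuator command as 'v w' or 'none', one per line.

tick 0:
  [0] follow_wall on; wire := (2, -2)
  [1] halt on (inhibit); wire := none
  [2] recharge off; pass none
  output none
tick 1:
  [0] follow_wall on; wire := (2, -2)
  [1] halt off; pass (2, -2)
  [2] recharge on (inhibit); wire := none
  output none
tick 2:
  [0] follow_wall on; wire := (2, -2)
  [1] halt on (inhibit); wire := none
  [2] recharge off; pass none
  output none

none
none
none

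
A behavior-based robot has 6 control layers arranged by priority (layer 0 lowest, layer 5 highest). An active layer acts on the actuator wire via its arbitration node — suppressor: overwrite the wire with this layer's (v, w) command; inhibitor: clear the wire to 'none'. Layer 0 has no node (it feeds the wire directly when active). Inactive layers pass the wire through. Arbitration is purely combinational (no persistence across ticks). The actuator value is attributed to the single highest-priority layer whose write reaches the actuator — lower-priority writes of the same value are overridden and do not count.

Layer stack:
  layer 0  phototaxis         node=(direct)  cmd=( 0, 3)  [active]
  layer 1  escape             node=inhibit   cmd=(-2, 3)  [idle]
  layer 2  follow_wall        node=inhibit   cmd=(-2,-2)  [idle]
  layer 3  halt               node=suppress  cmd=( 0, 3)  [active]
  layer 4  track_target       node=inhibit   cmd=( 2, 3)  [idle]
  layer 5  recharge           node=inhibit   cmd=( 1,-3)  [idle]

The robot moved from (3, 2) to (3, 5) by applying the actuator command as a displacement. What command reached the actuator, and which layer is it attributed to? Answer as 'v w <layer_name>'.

displacement = (3, 5) − (3, 2) = (0, 3)
layer 0 (phototaxis) active — direct: (0, 3)
layer 1 (escape) idle — unchanged: (0, 3)
layer 2 (follow_wall) idle — unchanged: (0, 3)
layer 3 (halt) active — suppresses: (0, 3)
layer 4 (track_target) idle — unchanged: (0, 3)
layer 5 (recharge) idle — unchanged: (0, 3)
→ actuator (0, 3) — from layer 3 (halt)

0 3 halt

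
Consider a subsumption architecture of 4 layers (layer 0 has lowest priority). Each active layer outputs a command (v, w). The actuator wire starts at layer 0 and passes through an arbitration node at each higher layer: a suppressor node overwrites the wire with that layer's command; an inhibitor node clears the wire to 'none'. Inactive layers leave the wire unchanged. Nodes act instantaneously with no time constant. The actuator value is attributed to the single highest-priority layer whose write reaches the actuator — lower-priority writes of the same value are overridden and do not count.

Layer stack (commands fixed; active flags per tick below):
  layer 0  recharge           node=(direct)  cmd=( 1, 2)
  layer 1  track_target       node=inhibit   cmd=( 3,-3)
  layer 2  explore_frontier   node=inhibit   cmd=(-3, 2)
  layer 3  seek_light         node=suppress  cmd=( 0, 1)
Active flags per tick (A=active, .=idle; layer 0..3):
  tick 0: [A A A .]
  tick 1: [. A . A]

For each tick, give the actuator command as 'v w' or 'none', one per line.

none
0 1

tick 0:
  [0] recharge on; wire := (1, 2)
  [1] track_target on (inhibit); wire := none
  [2] explore_frontier on (inhibit); wire := none
  [3] seek_light off; pass none
  output none
tick 1:
  [0] recharge off; wire := none
  [1] track_target on (inhibit); wire := none
  [2] explore_frontier off; pass none
  [3] seek_light on (suppress); wire := (0, 1)
  output (0, 1)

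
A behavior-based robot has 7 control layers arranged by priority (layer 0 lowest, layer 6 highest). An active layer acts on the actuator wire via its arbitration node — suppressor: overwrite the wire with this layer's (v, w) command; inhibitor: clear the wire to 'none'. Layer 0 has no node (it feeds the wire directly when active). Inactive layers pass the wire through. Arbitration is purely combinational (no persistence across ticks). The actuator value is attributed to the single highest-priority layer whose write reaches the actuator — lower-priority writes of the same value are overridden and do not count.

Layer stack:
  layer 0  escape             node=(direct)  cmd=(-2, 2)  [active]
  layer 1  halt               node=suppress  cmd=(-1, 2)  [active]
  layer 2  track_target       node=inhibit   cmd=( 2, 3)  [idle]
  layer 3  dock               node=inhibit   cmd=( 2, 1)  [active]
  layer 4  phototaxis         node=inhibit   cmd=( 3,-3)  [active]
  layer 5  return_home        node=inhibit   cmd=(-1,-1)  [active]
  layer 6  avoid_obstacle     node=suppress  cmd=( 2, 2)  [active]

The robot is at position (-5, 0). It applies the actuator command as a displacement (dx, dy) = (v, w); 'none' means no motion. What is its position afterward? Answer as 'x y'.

-3 2

L0 escape: active, feeds wire = (-2, 2)
L1 halt: active, suppressor → wire = (-1, 2)
L2 track_target: idle → wire stays (-1, 2)
L3 dock: active, inhibitor → wire = none
L4 phototaxis: active, inhibitor → wire = none
L5 return_home: active, inhibitor → wire = none
L6 avoid_obstacle: active, suppressor → wire = (2, 2)
actuator = (2, 2)
position: (-5, 0) + (2, 2) = (-3, 2)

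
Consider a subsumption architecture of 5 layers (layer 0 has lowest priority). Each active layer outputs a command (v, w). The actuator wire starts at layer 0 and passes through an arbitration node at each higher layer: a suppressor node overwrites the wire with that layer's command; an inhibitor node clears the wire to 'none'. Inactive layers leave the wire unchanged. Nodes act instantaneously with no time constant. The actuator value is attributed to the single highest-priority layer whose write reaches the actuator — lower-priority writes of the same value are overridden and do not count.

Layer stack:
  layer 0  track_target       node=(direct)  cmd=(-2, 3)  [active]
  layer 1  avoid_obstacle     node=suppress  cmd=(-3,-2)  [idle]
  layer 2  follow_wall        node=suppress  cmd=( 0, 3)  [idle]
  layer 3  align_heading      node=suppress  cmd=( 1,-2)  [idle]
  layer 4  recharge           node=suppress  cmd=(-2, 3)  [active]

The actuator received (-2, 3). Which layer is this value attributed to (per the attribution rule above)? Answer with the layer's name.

layer 0 (track_target) active — direct: (-2, 3)
layer 1 (avoid_obstacle) idle — unchanged: (-2, 3)
layer 2 (follow_wall) idle — unchanged: (-2, 3)
layer 3 (align_heading) idle — unchanged: (-2, 3)
layer 4 (recharge) active — suppresses: (-2, 3)
→ actuator (-2, 3)
last writer: layer 4 = recharge

recharge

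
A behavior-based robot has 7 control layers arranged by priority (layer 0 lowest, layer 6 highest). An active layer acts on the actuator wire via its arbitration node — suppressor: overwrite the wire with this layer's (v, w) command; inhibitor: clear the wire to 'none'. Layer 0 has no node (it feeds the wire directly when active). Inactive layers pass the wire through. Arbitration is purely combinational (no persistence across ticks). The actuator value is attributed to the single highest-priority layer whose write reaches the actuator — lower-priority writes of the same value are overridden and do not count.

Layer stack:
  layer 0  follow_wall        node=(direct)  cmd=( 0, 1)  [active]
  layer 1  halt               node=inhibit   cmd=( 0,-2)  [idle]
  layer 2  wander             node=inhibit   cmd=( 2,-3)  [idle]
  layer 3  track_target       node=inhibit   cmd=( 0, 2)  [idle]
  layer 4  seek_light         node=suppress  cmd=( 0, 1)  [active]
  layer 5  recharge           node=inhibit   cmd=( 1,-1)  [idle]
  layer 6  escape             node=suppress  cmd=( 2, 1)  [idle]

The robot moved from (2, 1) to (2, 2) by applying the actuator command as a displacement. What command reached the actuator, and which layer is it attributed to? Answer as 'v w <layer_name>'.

displacement = (2, 2) − (2, 1) = (0, 1)
[0] follow_wall on; wire := (0, 1)
[1] halt off; pass (0, 1)
[2] wander off; pass (0, 1)
[3] track_target off; pass (0, 1)
[4] seek_light on (suppress); wire := (0, 1)
[5] recharge off; pass (0, 1)
[6] escape off; pass (0, 1)
output (0, 1) — from layer 4 (seek_light)

0 1 seek_light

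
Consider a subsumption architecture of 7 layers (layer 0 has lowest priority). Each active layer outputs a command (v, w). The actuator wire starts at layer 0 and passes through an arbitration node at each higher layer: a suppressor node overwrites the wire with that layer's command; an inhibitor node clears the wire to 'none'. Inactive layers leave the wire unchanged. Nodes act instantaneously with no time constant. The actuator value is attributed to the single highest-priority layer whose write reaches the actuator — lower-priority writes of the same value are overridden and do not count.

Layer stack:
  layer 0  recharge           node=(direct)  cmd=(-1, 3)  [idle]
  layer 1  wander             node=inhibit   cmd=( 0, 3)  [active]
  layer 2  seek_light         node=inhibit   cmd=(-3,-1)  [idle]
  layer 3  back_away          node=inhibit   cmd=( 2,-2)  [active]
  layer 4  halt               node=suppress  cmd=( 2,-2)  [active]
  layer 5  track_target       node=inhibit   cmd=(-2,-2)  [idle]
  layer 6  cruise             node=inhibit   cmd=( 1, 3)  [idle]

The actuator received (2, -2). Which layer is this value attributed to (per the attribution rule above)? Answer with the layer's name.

layer 0 (recharge) idle — none
layer 1 (wander) active — inhibits: none
layer 2 (seek_light) idle — unchanged: none
layer 3 (back_away) active — inhibits: none
layer 4 (halt) active — suppresses: (2, -2)
layer 5 (track_target) idle — unchanged: (2, -2)
layer 6 (cruise) idle — unchanged: (2, -2)
→ actuator (2, -2)
last writer: layer 4 = halt

halt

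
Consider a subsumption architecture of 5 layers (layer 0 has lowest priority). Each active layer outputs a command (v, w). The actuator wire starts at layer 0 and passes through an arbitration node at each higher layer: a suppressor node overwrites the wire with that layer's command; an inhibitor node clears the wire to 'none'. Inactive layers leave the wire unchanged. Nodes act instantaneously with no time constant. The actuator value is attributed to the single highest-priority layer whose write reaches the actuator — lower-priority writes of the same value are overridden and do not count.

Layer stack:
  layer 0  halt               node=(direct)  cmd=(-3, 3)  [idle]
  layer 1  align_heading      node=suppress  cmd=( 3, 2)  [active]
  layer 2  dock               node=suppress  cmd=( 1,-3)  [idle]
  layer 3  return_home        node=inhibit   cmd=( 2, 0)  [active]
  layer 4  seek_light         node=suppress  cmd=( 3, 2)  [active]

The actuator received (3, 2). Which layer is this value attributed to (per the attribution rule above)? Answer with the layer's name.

seek_light

layer 0 (halt) idle — none
layer 1 (align_heading) active — suppresses: (3, 2)
layer 2 (dock) idle — unchanged: (3, 2)
layer 3 (return_home) active — inhibits: none
layer 4 (seek_light) active — suppresses: (3, 2)
→ actuator (3, 2)
last writer: layer 4 = seek_light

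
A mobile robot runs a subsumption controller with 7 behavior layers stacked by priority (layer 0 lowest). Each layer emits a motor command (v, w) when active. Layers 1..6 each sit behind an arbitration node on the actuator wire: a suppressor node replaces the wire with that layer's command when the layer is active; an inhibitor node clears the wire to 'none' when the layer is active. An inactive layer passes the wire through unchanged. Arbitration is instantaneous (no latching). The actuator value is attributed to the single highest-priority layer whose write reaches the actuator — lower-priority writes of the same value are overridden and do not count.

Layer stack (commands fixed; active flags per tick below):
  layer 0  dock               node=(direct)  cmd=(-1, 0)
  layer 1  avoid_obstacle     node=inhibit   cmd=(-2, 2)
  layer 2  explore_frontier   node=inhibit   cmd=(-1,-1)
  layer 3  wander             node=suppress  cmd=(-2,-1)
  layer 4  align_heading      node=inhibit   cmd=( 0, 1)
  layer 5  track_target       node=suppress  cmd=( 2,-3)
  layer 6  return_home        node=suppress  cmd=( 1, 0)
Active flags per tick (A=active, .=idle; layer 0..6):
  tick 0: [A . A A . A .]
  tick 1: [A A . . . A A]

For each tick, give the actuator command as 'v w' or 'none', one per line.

tick 0:
  L0 dock: active, feeds wire = (-1, 0)
  L1 avoid_obstacle: idle → wire stays (-1, 0)
  L2 explore_frontier: active, inhibitor → wire = none
  L3 wander: active, suppressor → wire = (-2, -1)
  L4 align_heading: idle → wire stays (-2, -1)
  L5 track_target: active, suppressor → wire = (2, -3)
  L6 return_home: idle → wire stays (2, -3)
  actuator = (2, -3)
tick 1:
  L0 dock: active, feeds wire = (-1, 0)
  L1 avoid_obstacle: active, inhibitor → wire = none
  L2 explore_frontier: idle → wire stays none
  L3 wander: idle → wire stays none
  L4 align_heading: idle → wire stays none
  L5 track_target: active, suppressor → wire = (2, -3)
  L6 return_home: active, suppressor → wire = (1, 0)
  actuator = (1, 0)

2 -3
1 0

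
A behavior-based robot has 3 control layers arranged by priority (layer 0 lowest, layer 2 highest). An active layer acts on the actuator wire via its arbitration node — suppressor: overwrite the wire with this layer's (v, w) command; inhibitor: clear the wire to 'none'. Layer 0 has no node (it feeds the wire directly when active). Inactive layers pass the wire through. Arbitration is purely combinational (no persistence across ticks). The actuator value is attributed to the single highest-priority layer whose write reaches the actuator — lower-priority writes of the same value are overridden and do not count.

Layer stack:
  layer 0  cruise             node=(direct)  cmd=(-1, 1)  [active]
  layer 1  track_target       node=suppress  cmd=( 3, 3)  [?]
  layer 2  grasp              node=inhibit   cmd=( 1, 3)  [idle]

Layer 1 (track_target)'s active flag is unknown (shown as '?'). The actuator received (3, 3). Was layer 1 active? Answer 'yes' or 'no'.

yes

If layer 1 is active=yes:
  actuator would be (3, 3)
If layer 1 is active=no:
  actuator would be (-1, 1)
Observed (3, 3), so layer 1 was active.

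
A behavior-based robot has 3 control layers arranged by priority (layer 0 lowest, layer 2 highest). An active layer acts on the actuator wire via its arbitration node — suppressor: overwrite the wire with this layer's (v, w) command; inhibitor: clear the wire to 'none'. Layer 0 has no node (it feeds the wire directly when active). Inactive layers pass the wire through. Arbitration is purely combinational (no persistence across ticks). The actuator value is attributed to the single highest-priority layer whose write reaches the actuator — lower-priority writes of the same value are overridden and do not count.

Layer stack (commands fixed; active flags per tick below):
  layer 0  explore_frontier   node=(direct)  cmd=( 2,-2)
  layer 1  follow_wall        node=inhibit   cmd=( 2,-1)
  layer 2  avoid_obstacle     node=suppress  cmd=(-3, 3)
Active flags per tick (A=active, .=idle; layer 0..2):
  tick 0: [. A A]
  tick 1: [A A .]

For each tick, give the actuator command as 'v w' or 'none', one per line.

tick 0:
  L0 explore_frontier: idle → wire = none
  L1 follow_wall: active, inhibitor → wire = none
  L2 avoid_obstacle: active, suppressor → wire = (-3, 3)
  actuator = (-3, 3)
tick 1:
  L0 explore_frontier: active, feeds wire = (2, -2)
  L1 follow_wall: active, inhibitor → wire = none
  L2 avoid_obstacle: idle → wire stays none
  actuator = none

-3 3
none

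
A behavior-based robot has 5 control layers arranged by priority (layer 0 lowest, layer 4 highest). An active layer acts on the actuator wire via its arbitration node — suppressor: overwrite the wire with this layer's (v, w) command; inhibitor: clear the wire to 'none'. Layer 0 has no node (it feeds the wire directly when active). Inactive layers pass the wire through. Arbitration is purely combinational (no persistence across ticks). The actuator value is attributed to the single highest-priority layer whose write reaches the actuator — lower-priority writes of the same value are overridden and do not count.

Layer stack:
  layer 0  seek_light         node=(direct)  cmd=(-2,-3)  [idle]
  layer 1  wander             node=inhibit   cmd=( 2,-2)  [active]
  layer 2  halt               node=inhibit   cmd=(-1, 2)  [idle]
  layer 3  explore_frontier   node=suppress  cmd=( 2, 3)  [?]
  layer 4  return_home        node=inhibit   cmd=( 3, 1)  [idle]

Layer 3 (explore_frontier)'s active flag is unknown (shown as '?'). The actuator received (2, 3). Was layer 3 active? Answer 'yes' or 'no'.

yes

If layer 3 is active=yes:
  actuator would be (2, 3)
If layer 3 is active=no:
  actuator would be none
Observed (2, 3), so layer 3 was active.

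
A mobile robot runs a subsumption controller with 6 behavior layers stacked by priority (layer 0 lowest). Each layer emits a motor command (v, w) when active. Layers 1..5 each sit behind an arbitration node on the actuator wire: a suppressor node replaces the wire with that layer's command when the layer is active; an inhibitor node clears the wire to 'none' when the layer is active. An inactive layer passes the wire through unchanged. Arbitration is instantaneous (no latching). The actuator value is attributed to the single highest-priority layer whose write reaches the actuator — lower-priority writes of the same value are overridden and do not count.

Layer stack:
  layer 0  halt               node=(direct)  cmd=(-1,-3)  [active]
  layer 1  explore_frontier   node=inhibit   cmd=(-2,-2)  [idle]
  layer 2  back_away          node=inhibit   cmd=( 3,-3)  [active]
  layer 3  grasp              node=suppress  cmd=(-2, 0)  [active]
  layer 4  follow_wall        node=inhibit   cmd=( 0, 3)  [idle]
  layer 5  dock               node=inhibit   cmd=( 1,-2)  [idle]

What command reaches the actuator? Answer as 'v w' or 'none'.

-2 0

layer 0 (halt) active — direct: (-1, -3)
layer 1 (explore_frontier) idle — unchanged: (-1, -3)
layer 2 (back_away) active — inhibits: none
layer 3 (grasp) active — suppresses: (-2, 0)
layer 4 (follow_wall) idle — unchanged: (-2, 0)
layer 5 (dock) idle — unchanged: (-2, 0)
→ actuator (-2, 0)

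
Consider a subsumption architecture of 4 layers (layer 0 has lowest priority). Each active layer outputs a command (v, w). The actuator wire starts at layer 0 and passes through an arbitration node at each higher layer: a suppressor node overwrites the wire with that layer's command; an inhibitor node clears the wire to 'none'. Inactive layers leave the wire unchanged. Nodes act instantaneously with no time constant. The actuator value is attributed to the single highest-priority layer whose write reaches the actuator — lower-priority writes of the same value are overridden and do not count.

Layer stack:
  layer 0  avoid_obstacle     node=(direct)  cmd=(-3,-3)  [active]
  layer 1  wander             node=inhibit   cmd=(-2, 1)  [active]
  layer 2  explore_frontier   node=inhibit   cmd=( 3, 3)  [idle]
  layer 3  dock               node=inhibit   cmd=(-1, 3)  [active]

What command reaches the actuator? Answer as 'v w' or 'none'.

L0 avoid_obstacle: active, feeds wire = (-3, -3)
L1 wander: active, inhibitor → wire = none
L2 explore_frontier: idle → wire stays none
L3 dock: active, inhibitor → wire = none
actuator = none

none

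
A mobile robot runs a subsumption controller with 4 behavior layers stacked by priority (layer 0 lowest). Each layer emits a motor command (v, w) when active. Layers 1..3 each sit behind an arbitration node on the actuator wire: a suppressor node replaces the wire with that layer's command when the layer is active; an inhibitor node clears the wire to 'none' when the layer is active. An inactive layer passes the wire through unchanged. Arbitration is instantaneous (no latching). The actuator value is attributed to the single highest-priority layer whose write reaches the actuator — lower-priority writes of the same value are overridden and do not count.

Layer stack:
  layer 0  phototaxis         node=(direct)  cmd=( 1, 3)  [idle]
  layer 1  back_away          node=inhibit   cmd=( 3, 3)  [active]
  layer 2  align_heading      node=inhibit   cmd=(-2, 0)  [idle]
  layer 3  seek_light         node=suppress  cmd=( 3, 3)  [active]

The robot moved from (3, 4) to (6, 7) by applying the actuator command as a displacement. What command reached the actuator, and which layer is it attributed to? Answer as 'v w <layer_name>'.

3 3 seek_light

displacement = (6, 7) − (3, 4) = (3, 3)
L0 phototaxis: idle → wire = none
L1 back_away: active, inhibitor → wire = none
L2 align_heading: idle → wire stays none
L3 seek_light: active, suppressor → wire = (3, 3)
actuator = (3, 3) — from layer 3 (seek_light)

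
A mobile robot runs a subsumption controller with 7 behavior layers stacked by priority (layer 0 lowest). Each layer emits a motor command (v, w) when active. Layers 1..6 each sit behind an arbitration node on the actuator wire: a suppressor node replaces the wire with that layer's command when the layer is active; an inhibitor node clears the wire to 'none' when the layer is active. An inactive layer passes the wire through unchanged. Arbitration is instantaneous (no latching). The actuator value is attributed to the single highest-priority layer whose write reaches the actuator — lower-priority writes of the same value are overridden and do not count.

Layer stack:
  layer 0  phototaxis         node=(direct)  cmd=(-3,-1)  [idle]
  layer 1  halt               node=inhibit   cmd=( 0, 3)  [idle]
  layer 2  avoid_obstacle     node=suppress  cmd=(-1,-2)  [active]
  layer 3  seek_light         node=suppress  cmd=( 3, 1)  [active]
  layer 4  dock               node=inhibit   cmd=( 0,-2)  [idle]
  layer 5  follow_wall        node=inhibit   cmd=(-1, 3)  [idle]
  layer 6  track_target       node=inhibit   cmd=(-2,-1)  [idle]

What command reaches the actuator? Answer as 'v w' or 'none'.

layer 0 (phototaxis) idle — none
layer 1 (halt) idle — unchanged: none
layer 2 (avoid_obstacle) active — suppresses: (-1, -2)
layer 3 (seek_light) active — suppresses: (3, 1)
layer 4 (dock) idle — unchanged: (3, 1)
layer 5 (follow_wall) idle — unchanged: (3, 1)
layer 6 (track_target) idle — unchanged: (3, 1)
→ actuator (3, 1)

3 1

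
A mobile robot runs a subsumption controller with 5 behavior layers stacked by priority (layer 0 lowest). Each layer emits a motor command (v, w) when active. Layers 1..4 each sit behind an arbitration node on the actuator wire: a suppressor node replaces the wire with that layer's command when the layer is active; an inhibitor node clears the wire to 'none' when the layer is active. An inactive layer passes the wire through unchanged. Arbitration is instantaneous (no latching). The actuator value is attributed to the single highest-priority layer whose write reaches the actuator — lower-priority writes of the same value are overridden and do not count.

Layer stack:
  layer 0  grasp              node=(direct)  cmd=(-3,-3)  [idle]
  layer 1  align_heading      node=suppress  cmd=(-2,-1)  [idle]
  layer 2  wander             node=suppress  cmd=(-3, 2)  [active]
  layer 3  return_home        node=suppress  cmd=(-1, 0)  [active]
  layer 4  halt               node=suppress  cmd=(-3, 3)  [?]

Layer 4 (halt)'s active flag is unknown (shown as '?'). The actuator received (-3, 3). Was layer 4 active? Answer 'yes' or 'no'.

If layer 4 is active=yes:
  actuator would be (-3, 3)
If layer 4 is active=no:
  actuator would be (-1, 0)
Observed (-3, 3), so layer 4 was active.

yes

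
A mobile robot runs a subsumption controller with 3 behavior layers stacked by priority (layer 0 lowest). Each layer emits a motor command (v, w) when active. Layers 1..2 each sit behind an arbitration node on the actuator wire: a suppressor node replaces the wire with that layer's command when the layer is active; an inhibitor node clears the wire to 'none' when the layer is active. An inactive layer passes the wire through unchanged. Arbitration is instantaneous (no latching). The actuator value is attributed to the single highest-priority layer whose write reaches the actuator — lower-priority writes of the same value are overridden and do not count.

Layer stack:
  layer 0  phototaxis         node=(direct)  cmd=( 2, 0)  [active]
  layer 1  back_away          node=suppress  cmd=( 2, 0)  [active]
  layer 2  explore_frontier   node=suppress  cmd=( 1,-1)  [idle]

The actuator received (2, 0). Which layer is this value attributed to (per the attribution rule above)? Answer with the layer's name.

back_away

[0] phototaxis on; wire := (2, 0)
[1] back_away on (suppress); wire := (2, 0)
[2] explore_frontier off; pass (2, 0)
output (2, 0)
last writer: layer 1 = back_away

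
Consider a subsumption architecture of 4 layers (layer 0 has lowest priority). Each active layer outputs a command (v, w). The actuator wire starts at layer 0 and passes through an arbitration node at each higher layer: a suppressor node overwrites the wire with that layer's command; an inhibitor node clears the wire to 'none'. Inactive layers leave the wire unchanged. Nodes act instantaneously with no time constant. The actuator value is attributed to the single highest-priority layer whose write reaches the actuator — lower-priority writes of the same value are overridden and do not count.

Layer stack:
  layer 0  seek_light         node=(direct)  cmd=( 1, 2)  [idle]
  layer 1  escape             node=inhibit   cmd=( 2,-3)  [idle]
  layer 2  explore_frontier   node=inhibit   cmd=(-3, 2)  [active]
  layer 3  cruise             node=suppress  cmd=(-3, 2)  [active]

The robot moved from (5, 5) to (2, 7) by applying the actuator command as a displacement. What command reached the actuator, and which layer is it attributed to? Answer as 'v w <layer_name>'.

-3 2 cruise

displacement = (2, 7) − (5, 5) = (-3, 2)
[0] seek_light off; wire := none
[1] escape off; pass none
[2] explore_frontier on (inhibit); wire := none
[3] cruise on (suppress); wire := (-3, 2)
output (-3, 2) — from layer 3 (cruise)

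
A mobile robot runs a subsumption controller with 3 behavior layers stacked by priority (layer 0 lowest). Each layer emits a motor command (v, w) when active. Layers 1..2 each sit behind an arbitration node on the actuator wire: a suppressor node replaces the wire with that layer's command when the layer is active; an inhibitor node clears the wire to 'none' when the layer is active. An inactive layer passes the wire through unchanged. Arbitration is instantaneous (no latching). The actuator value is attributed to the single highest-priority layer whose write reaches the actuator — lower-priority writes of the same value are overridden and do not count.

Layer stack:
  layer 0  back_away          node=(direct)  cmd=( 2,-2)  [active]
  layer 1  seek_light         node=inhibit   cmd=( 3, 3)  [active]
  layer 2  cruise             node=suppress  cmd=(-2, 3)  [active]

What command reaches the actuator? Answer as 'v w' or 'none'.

L0 back_away: active, feeds wire = (2, -2)
L1 seek_light: active, inhibitor → wire = none
L2 cruise: active, suppressor → wire = (-2, 3)
actuator = (-2, 3)

-2 3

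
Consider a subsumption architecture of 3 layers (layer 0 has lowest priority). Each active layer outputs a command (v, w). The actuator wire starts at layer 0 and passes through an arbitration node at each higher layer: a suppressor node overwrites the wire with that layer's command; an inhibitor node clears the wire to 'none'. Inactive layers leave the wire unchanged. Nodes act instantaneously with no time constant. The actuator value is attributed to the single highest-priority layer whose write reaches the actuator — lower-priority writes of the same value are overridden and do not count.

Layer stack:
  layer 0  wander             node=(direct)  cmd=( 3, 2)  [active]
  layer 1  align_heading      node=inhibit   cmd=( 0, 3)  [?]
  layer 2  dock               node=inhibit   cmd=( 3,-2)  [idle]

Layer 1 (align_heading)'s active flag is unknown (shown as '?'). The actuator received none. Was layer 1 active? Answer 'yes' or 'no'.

If layer 1 is active=yes:
  actuator would be none
If layer 1 is active=no:
  actuator would be (3, 2)
Observed none, so layer 1 was active.

yes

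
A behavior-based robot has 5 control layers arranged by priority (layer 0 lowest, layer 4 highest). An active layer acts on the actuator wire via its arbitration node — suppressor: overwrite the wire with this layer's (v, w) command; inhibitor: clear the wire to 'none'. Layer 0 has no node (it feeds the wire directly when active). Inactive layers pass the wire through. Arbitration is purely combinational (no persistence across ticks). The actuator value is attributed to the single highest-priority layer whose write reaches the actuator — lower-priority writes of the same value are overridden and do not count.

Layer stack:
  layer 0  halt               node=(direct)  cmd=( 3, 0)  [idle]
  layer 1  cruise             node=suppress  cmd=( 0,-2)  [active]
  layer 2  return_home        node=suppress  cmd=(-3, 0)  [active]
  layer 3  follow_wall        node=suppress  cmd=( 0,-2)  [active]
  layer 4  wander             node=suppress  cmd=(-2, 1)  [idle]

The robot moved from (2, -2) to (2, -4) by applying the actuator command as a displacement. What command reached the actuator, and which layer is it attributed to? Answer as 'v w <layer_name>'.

displacement = (2, -4) − (2, -2) = (0, -2)
L0 halt: idle → wire = none
L1 cruise: active, suppressor → wire = (0, -2)
L2 return_home: active, suppressor → wire = (-3, 0)
L3 follow_wall: active, suppressor → wire = (0, -2)
L4 wander: idle → wire stays (0, -2)
actuator = (0, -2) — from layer 3 (follow_wall)

0 -2 follow_wall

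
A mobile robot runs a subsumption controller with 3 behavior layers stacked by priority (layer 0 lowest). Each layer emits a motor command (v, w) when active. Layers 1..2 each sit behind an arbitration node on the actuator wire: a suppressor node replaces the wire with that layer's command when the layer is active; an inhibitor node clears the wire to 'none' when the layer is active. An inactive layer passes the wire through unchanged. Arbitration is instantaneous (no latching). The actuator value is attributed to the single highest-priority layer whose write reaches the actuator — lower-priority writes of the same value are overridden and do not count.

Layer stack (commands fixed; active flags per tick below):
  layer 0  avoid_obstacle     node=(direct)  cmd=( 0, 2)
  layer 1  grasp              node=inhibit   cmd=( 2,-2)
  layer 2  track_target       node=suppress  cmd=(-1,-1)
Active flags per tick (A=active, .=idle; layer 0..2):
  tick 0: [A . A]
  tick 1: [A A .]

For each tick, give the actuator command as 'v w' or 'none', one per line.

tick 0:
  layer 0 (avoid_obstacle) active — direct: (0, 2)
  layer 1 (grasp) idle — unchanged: (0, 2)
  layer 2 (track_target) active — suppresses: (-1, -1)
  → actuator (-1, -1)
tick 1:
  layer 0 (avoid_obstacle) active — direct: (0, 2)
  layer 1 (grasp) active — inhibits: none
  layer 2 (track_target) idle — unchanged: none
  → actuator none

-1 -1
none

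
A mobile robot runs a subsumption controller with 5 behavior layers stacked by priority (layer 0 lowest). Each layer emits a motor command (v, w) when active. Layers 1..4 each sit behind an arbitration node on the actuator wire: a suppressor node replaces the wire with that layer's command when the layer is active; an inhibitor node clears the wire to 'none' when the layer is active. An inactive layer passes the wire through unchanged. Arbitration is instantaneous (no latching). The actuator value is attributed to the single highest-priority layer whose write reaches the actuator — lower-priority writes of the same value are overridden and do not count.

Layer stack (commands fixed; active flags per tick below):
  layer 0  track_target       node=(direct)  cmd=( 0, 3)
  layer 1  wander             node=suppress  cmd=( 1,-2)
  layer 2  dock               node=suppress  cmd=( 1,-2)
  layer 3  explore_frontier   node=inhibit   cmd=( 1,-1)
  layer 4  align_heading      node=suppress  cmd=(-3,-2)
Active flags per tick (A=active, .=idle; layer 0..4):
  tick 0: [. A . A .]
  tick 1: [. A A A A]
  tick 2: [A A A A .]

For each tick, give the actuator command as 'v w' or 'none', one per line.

none
-3 -2
none

tick 0:
  layer 0 (track_target) idle — none
  layer 1 (wander) active — suppresses: (1, -2)
  layer 2 (dock) idle — unchanged: (1, -2)
  layer 3 (explore_frontier) active — inhibits: none
  layer 4 (align_heading) idle — unchanged: none
  → actuator none
tick 1:
  layer 0 (track_target) idle — none
  layer 1 (wander) active — suppresses: (1, -2)
  layer 2 (dock) active — suppresses: (1, -2)
  layer 3 (explore_frontier) active — inhibits: none
  layer 4 (align_heading) active — suppresses: (-3, -2)
  → actuator (-3, -2)
tick 2:
  layer 0 (track_target) active — direct: (0, 3)
  layer 1 (wander) active — suppresses: (1, -2)
  layer 2 (dock) active — suppresses: (1, -2)
  layer 3 (explore_frontier) active — inhibits: none
  layer 4 (align_heading) idle — unchanged: none
  → actuator none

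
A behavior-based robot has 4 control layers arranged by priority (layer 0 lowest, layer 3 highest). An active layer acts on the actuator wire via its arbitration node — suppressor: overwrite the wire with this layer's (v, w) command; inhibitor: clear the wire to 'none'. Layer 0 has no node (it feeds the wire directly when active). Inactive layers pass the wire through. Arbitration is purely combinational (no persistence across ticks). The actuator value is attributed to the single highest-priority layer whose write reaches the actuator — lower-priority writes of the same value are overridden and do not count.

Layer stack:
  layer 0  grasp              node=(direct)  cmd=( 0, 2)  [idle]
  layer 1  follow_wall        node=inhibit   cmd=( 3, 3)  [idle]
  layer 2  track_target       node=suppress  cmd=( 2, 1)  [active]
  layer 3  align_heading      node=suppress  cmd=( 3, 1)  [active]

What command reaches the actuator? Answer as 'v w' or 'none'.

3 1

layer 0 (grasp) idle — none
layer 1 (follow_wall) idle — unchanged: none
layer 2 (track_target) active — suppresses: (2, 1)
layer 3 (align_heading) active — suppresses: (3, 1)
→ actuator (3, 1)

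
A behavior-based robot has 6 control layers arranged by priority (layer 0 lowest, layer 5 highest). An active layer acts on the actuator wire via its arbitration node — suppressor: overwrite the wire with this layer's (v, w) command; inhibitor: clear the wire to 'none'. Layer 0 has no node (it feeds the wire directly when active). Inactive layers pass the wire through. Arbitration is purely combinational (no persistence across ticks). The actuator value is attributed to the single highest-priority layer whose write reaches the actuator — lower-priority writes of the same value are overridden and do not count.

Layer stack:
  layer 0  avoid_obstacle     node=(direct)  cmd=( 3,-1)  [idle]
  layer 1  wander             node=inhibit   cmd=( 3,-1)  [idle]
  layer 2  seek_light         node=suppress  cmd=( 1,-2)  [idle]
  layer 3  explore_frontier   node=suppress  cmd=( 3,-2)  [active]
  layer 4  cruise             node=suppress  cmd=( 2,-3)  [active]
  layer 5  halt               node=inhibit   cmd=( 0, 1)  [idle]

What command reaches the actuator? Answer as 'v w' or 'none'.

2 -3

layer 0 (avoid_obstacle) idle — none
layer 1 (wander) idle — unchanged: none
layer 2 (seek_light) idle — unchanged: none
layer 3 (explore_frontier) active — suppresses: (3, -2)
layer 4 (cruise) active — suppresses: (2, -3)
layer 5 (halt) idle — unchanged: (2, -3)
→ actuator (2, -3)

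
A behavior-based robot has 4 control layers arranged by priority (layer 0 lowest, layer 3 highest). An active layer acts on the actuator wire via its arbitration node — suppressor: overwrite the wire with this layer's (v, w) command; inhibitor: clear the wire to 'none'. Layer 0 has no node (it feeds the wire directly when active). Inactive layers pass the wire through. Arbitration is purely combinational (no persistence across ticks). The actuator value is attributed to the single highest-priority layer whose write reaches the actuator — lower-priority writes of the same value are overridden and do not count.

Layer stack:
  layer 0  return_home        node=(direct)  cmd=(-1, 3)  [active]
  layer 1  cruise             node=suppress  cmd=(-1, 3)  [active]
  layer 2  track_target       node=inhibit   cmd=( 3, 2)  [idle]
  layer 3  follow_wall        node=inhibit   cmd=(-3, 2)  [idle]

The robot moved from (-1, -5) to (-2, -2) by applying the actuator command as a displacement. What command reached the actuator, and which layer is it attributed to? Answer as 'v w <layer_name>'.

-1 3 cruise

displacement = (-2, -2) − (-1, -5) = (-1, 3)
L0 return_home: active, feeds wire = (-1, 3)
L1 cruise: active, suppressor → wire = (-1, 3)
L2 track_target: idle → wire stays (-1, 3)
L3 follow_wall: idle → wire stays (-1, 3)
actuator = (-1, 3) — from layer 1 (cruise)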